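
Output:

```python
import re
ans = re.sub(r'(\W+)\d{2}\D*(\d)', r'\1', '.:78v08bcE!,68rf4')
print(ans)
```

.:8bcE!,

Each match is replaced using the text its own group 1 captured.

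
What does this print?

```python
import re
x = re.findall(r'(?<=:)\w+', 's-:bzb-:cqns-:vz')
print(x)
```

['bzb', 'cqns', 'vz']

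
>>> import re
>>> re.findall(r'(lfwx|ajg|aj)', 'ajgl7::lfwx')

`|` is ordered: at each position the engine commits to the first alternative that works.
Matches: at [0:3] match 'ajg', group 1 = 'ajg'; at [7:11] match 'lfwx', group 1 = 'lfwx'.
Because there's exactly one group, `findall` drops the full match and keeps group 1 from each hit.

['ajg', 'lfwx']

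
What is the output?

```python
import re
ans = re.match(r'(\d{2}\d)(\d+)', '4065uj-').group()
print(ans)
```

4065

`match` is anchored at position 0; if the pattern doesn't fit there, it returns None.
The match spans [0:4] → '4065'.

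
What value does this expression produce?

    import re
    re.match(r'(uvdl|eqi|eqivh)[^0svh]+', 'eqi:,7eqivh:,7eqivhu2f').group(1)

'eqi'

`re.match` won't scan ahead — the pattern has to work from the very first character.
The match spans [0:9] → 'eqi:,7eqi'.
Captured: group 1 = 'eqi'.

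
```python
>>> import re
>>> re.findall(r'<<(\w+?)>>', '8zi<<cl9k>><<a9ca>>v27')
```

['cl9k', 'a9ca']

Scanning left to right: at [3:11] match '<<cl9k>>', group 1 = 'cl9k'; at [11:19] match '<<a9ca>>', group 1 = 'a9ca'.
With a single group, `findall` returns only what that group captured — 2 items.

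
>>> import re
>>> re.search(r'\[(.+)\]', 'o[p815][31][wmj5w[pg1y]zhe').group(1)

'p815][31][wmj5w[pg1y'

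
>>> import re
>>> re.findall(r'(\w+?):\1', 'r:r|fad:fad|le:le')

`\1` has to match the exact text group 1 already captured.
Walking the string: at [0:3] match 'r:r', group 1 = 'r'; at [4:11] match 'fad:fad', group 1 = 'fad'; at [12:17] match 'le:le', group 1 = 'le'.
One capturing group, so `findall` returns just the captured substring from each match — 3 in all.

['r', 'fad', 'le']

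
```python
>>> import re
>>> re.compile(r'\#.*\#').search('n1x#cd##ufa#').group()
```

'#cd##ufa#'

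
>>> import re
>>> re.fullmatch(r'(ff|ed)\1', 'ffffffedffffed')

`\1` has to match the exact text group 1 already captured.
`fullmatch` succeeds only if the pattern covers the string from start to end.
Here there's no way to consume every character, so the call returns None.

None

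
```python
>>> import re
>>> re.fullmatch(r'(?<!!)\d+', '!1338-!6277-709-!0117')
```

None

The negative lookahead/lookbehind blocks any match where the forbidden context is present.
`fullmatch` succeeds only if the pattern covers the string from start to end.
Here the string isn't matched end-to-end, so the call returns None.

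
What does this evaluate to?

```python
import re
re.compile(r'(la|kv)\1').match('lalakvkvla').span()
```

(0, 4)

`re.match` won't scan ahead — the pattern has to work from the very first character.
The match spans [0:4] → 'lala'.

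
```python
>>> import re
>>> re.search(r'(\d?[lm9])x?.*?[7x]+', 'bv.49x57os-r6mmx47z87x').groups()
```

('49',)

This matches optionally a digit, then one of [lm9] (captured); then optionally a literal 'x', then zero or more of any character (lazy); then one or more of one of [7x].
Because the quantifier is non-greedy, it stops expanding at the earliest point where the rest of the pattern can succeed.
`search` walks the string left to right and returns the first match it finds.
The match spans [3:8] → '49x57'.
Captured: group 1 = '49'.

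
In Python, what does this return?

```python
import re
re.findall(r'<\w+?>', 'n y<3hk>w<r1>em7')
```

['<3hk>', '<r1>']

Matches: at [3:8] → '<3hk>'; at [9:13] → '<r1>'.
No capturing groups, so `findall` returns the 2 full match strings.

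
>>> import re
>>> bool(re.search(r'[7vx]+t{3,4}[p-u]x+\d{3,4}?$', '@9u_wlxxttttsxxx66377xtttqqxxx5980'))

False

The pattern matches one or more of one of [7vx], then 3 to 4 of a literal 't'; then a character in [p-u], then one or more of a literal 'x', then 3 to 4 of a digit (lazy); then anchored at the end.
Here no position works, so the call returns None, and `bool(None)` is False.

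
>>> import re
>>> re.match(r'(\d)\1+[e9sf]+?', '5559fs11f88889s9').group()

`\1` has to match the exact text group 1 already captured.
With `match`, the pattern is implicitly anchored at the beginning.
The match spans [0:4] → '5559'.
Captured: group 1 = '5'.

'5559'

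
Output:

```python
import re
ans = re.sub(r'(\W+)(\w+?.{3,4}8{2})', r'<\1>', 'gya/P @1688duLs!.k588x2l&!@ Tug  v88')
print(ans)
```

gya</>duLs!.k588x2l<&!@ >

The replacement refers to a captured group, so each match is rewritten using its own captured text.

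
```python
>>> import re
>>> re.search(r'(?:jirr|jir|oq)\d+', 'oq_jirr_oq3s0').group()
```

`re.search` tries every starting position until one works.
The match spans [8:11] → 'oq3'.

'oq3'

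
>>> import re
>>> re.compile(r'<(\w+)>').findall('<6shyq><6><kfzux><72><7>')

['6shyq', '6', 'kfzux', '72', '7']

Matches: at [0:7] match '<6shyq>', group 1 = '6shyq'; at [7:10] match '<6>', group 1 = '6'; at [10:17] match '<kfzux>', group 1 = 'kfzux'; at [17:21] match '<72>', group 1 = '72'; at [21:24] match '<7>', group 1 = '7'.
`findall` collects group 1 from each match (5 total).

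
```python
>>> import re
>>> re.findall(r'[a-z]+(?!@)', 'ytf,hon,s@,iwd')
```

Because the assertion is negative and zero-width, positions next to the forbidden text are skipped.
Walking the string: at [0:3] → 'ytf'; at [4:7] → 'hon'; at [11:14] → 'iwd'.
Since nothing is captured, `findall` lists the 3 matched substrings directly.

['ytf', 'hon', 'iwd']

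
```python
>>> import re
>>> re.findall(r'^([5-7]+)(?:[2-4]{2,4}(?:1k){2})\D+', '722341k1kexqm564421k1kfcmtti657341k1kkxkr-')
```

The pattern matches anchored at the start of the string; then one or more of a character in [5-7] (captured); then 2 to 4 of a character in [2-4], then the literal '1k' repeated 2 times (non-capturing group); then one or more of a non-digit.
Walking the string: at [0:13] match '722341k1kexqm', group 1 = '7'.
With a single group, `findall` returns only what that group captured — 1 item.

['7']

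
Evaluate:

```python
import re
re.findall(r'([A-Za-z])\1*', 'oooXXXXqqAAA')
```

After group 1 captures some text, `\1` only succeeds where that same text appears again.
`findall` collects group 1 from each match (4 total).

['o', 'X', 'q', 'A']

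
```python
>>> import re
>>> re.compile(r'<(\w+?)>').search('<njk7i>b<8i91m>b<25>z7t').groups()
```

`re.search` tries every starting position until one works.
The match spans [0:7] → '<njk7i>'.
Captured: group 1 = 'njk7i'.

('njk7i',)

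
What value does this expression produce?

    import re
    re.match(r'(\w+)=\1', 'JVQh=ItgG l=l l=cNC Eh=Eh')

None

`\1` has to match the exact text group 1 already captured.
`re.match` only tries the pattern at the start of the string.
Here the pattern fails at index 0, so the call returns None.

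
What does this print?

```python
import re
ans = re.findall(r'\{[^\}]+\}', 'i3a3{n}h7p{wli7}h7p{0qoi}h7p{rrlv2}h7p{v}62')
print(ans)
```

['{n}', '{wli7}', '{0qoi}', '{rrlv2}', '{v}']

Scanning left to right: at [4:7] → '{n}'; at [10:16] → '{wli7}'; at [19:25] → '{0qoi}'; at [28:35] → '{rrlv2}'; at [38:41] → '{v}'.
Since nothing is captured, `findall` lists the 5 matched substrings directly.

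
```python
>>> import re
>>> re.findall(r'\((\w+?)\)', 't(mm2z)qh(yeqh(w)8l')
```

Because there's exactly one group, `findall` drops the full match and keeps group 1 from each hit.

['mm2z', 'w']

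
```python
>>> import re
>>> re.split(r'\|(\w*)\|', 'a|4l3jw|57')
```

With a capturing group present, the delimiter's captured portion is kept in the result list.

['a', '4l3jw', '57']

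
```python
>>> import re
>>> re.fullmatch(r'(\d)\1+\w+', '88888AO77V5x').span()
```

`re.fullmatch` is like wrapping the pattern in `^…$` (in single-line mode).
The match spans [0:12] → '88888AO77V5x'.

(0, 12)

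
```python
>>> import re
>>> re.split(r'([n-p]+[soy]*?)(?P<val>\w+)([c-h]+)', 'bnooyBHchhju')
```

['b', 'noo', 'yBHch', 'h', 'ju']

Because the quantifier is non-greedy, it stops expanding at the earliest point where the rest of the pattern can succeed.
The group in the pattern means `split` returns the separators' captures alongside the pieces.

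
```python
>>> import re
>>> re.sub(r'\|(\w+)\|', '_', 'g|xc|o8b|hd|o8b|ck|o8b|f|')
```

'g_o8b_o8b_o8b_'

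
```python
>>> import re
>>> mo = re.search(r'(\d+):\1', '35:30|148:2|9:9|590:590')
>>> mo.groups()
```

('9',)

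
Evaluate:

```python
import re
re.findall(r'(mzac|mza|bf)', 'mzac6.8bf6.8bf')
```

['mzac', 'bf', 'bf']

Branches in `(...|...)` are attempted left-to-right; the first branch that allows the whole pattern to succeed is taken.
One capturing group, so `findall` returns just the captured substring from each match — 3 in all.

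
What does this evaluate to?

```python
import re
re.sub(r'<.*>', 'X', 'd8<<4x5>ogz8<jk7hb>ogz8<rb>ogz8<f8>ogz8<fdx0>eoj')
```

Matches: at [2:45] → '<<4x5>ogz8<jk7hb>ogz8<rb>ogz8<f8>ogz8<fdx0>'.
`sub` substitutes 'X' at each match site.

'd8Xeoj'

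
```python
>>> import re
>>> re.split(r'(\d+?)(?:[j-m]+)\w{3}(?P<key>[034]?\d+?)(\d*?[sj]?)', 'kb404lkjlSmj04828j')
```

['kb', '404', '04', '', '828j']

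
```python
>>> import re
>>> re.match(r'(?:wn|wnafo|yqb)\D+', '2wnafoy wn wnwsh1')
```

`re.match` only tries the pattern at the start of the string.
Here the string doesn't start with a match, so the call returns None.

None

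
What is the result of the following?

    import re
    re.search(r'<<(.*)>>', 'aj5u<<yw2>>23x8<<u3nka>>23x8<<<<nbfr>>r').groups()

('yw2>>23x8<<u3nka>>23x8<<<<nbfr',)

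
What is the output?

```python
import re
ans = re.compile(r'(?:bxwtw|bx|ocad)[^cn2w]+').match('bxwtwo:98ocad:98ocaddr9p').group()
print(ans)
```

bxwtwo:98o

`re.match` won't scan ahead — the pattern has to work from the very first character.
The match spans [0:10] → 'bxwtwo:98o'.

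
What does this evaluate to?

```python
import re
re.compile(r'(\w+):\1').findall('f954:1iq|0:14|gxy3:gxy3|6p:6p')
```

['gxy3', '6p']

The backreference `\1` re-matches whatever the first group consumed, character for character.
`findall` collects group 1 from each match (2 total).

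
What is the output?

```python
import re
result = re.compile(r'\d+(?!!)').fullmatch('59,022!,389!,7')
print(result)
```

None

For `fullmatch`, every character of the input must be accounted for by the pattern.
Here there's no way to consume every character, so the call returns None.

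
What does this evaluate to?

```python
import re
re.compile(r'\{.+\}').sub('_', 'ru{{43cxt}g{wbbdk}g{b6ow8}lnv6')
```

'ru_lnv6'

Matches: at [2:26] → '{{43cxt}g{wbbdk}g{b6ow8}'.
Each match is replaced by '_'.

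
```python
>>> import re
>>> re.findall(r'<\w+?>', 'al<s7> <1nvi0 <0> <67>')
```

['<s7>', '<0>', '<67>']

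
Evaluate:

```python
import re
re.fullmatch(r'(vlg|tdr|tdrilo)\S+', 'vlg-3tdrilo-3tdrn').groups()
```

('vlg',)

The match spans [0:17] → 'vlg-3tdrilo-3tdrn'.
Captured: group 1 = 'vlg'.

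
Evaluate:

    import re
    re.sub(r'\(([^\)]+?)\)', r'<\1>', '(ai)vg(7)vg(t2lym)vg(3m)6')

Matches: at [0:4] → '(ai)'; at [6:9] → '(7)'; at [11:18] → '(t2lym)'; at [20:24] → '(3m)'.
`\1` in the replacement pulls in group 1's text for each match.

'<ai>vg<7>vg<t2lym>vg<3m>6'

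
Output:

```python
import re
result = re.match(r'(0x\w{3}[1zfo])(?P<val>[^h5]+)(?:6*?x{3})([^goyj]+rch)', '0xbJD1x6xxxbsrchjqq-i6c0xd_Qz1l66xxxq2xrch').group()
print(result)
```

0xbJD1x6xxxbsrch

The pattern matches the literal '0x', then exactly 3 of a word character, then one of [1zfo] (captured); then one or more of any character except [h5] (captured as 'val'); then zero or more of a literal '6' (lazy), then exactly 3 of the literal 'x' (non-capturing group); then one or more of any character except [goyj], then the literal 'rch' (captured).
`re.match` only tries the pattern at the start of the string.
The match spans [0:16] → '0xbJD1x6xxxbsrch'.
Captured: group 1 = '0xbJD1', group 2 = 'x6', group 3 = 'bsrch'.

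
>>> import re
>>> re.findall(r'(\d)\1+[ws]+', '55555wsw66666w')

['5', '6']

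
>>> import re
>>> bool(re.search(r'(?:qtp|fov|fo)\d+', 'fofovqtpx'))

False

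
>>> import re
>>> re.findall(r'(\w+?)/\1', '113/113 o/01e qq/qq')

['113', 'qq']

After group 1 captures some text, `\1` only succeeds where that same text appears again.
With a single group, `findall` returns only what that group captured — 2 items.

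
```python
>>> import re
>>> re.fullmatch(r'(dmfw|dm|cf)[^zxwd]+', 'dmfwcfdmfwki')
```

None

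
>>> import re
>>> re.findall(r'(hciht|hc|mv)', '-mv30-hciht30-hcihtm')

Alternation tries branches left to right and keeps the first one that lets the overall match succeed at that position.
With a single group, `findall` returns only what that group captured — 3 items.

['mv', 'hciht', 'hciht']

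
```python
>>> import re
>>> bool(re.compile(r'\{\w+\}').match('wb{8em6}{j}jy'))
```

False

`re.match` won't scan ahead — the pattern has to work from the very first character.
Here the pattern fails at index 0, so the call returns None, and `bool(None)` is False.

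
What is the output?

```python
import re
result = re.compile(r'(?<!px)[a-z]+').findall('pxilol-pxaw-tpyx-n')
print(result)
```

`(?!…)`/`(?<!…)` only lets a position through if the neighbouring text does NOT match; no characters are consumed.
`findall` yields the raw match text (4 of them) because the pattern has no groups.

['pxilol', 'pxaw', 'tpyx', 'n']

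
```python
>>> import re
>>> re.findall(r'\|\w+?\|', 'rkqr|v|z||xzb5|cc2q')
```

Matches: at [4:7] → '|v|'; at [9:15] → '|xzb5|'.
`findall` yields the raw match text (2 of them) because the pattern has no groups.

['|v|', '|xzb5|']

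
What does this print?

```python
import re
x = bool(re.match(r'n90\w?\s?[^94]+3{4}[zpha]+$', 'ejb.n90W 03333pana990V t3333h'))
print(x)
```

With `match`, the pattern is implicitly anchored at the beginning.
Here the pattern fails at index 0, so the call returns None, and `bool(None)` is False.

False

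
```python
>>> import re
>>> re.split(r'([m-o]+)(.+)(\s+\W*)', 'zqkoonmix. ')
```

['zqk', 'oonm', 'ix.', ' ', '']

The pattern matches one or more of a character in [m-o] (captured); then one or more of any character (captured); then one or more of whitespace, then zero or more of a non-word character (captured).
Because the pattern has a capturing group, `split` also inserts each captured text between the pieces.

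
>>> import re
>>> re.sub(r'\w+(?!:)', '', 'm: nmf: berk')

The negative lookahead/lookbehind blocks any match where the forbidden context is present.
Every occurrence is swapped for ''.

'm: f: '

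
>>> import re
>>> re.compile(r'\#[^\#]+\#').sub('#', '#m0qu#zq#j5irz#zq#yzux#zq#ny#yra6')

Every occurrence is swapped for '#'.

'#zq#zq#zq#yra6'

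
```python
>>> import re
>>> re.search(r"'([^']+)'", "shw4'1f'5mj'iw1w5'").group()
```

"'1f'"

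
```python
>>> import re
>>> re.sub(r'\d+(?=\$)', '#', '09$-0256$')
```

'#$-#$'

Lookahead/lookbehind check context without consuming it, so the matched span excludes the asserted characters.
`sub` substitutes '#' at each match site.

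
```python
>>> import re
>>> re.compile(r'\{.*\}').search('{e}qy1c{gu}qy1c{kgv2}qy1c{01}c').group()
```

'{e}qy1c{gu}qy1c{kgv2}qy1c{01}'

`re.search` scans for the first position where the pattern succeeds.
The match spans [0:29] → '{e}qy1c{gu}qy1c{kgv2}qy1c{01}'.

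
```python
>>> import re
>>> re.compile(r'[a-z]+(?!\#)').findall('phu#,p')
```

Because the assertion is negative and zero-width, positions next to the forbidden text are skipped.
Matches: at [0:2] → 'ph'; at [5:6] → 'p'.
Since nothing is captured, `findall` lists the 2 matched substrings directly.

['ph', 'p']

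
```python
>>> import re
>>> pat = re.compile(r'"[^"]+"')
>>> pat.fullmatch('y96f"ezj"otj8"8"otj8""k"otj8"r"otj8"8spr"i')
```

`re.fullmatch` is like wrapping the pattern in `^…$` (in single-line mode).
Here the string isn't matched end-to-end, so the call returns None.

None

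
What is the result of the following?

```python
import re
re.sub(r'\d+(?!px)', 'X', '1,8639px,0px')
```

'X,X9px,0px'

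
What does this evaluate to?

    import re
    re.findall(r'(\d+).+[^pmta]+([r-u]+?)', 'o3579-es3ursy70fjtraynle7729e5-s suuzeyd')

[('3579', 'u')]

The pattern matches one or more of a digit (captured); then one or more of any character, then one or more of any character except [pmta]; then one or more of a character in [r-u] (lazy) (captured).
Matches: at [1:36] match '3579-es3ursy70fjtraynle7729e5-s suu', groups = ('3579', 'u').
`findall` packs the 2 group values into a tuple for every match.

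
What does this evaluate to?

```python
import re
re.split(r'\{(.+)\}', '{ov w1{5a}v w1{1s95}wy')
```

['', 'ov w1{5a}v w1{1s95', 'wy']

Matches to split on: at [0:20] → '{ov w1{5a}v w1{1s95}'.
With a capturing group present, the delimiter's captured portion is kept in the result list.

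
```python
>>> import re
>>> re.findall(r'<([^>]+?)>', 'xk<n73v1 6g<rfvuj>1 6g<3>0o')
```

Because there's exactly one group, `findall` drops the full match and keeps group 1 from each hit.

['n73v1 6g<rfvuj', '3']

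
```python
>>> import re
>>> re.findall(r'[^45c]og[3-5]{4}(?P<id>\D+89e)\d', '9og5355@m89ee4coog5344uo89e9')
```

`findall` collects group 1 from the one match (1 total).

['uo89e']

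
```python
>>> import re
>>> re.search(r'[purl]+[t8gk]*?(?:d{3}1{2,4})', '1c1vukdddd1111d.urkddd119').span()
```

(16, 24)

Pattern: one or more of one of [purl], then zero or more of one of [t8gk] (lazy); then exactly 3 of the literal 'd', then 2 to 4 of the literal '1' (non-capturing group).
The match spans [16:24] → 'urkddd11'.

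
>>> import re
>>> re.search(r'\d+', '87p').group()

'87'

The match spans [0:2] → '87'.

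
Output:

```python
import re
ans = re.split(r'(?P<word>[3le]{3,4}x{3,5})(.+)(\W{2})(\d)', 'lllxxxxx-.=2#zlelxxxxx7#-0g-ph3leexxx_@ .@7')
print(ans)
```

Pattern: 3 to 4 of one of [3le], then 3 to 5 of the literal 'x' (captured as 'word'); then one or more of any character (captured); then exactly 2 of a non-word character (captured); then a digit (captured).
Matches to split on: at [0:43] → 'lllxxxxx-.=2#zlelxxxxx7#-0g-ph3leexxx_@ .@7'.
`re.split` interleaves the captured-group text with the surrounding fragments.

['', 'lllxxxxx', '-.=2#zlelxxxxx7#-0g-ph3leexxx_@ ', '.@', '7', '']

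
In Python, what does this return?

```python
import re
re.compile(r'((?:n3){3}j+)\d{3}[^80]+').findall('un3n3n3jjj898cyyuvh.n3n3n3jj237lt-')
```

['n3n3n3jjj']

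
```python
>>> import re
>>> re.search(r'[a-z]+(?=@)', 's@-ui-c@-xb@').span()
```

(0, 1)

Lookahead/lookbehind check context without consuming it, so the matched span excludes the asserted characters.
The match spans [0:1] → 's'.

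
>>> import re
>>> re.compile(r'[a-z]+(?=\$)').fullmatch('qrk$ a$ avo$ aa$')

None

Lookahead/lookbehind check context without consuming it, so the matched span excludes the asserted characters.
`re.fullmatch` is like wrapping the pattern in `^…$` (in single-line mode).
Here there's no way to consume every character, so the call returns None.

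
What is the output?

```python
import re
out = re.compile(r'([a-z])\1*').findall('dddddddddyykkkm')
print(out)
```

`\1` is not a pattern — it's the concrete string captured by group 1, re-applied verbatim.
One capturing group, so `findall` returns just the captured substring from each match — 4 in all.

['d', 'y', 'k', 'm']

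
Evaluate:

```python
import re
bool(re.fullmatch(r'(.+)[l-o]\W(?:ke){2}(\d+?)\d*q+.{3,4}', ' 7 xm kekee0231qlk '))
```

False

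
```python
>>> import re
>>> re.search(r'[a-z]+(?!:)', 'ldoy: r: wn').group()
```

'ldo'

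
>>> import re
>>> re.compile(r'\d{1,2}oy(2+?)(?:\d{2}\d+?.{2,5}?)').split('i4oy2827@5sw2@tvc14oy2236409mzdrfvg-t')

Lazy quantifiers expand one character at a time until the remainder of the pattern can match.
Because the pattern has a capturing group, `split` also inserts each captured text between the pieces.

['i', '2', 'sw2@tvc', '2', '9mzdrfvg-t']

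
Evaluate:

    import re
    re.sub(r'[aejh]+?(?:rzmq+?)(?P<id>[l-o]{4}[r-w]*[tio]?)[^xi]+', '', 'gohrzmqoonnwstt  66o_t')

This matches one or more of one of [aejh] (lazy); then the literal 'rzm', then one or more of a literal 'q' (lazy) (non-capturing group); then exactly 4 of a character in [l-o], then zero or more of a character in [r-w], then optionally one of [tio] (captured as 'id'); then one or more of any character except [xi].
Matches: at [2:22] → 'hrzmqoonnwstt  66o_t'.
Every occurrence is swapped for ''.

'go'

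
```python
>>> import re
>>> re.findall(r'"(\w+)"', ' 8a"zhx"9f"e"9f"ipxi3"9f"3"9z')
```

['zhx', 'e', 'ipxi3', '3']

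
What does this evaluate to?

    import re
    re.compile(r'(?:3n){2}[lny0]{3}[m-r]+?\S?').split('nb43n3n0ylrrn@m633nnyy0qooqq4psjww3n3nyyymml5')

Lazy quantifiers expand one character at a time until the remainder of the pattern can match.
The string is cut at each match, leaving 3 pieces.

['nb4', 'n@m633nnyy0qooqq4psjww', 'l5']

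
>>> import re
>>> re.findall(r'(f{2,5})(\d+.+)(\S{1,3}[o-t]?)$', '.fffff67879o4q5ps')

[('fffff', '67879o4q5p', 's')]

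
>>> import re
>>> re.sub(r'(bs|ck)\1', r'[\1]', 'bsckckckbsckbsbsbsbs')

'bs[ck]ckbsck[bs][bs]'

A backreference is literal: `\1` must see the identical characters the first group matched.
Each match is replaced using the text its own group 1 captured.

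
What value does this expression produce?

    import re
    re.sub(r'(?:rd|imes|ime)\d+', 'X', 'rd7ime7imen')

'XXimen'

Each match is replaced by 'X'.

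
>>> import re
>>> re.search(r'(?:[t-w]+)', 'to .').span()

(0, 1)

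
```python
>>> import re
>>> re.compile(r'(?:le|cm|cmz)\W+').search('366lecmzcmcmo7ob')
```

Here the pattern never matches, so the call returns None.

None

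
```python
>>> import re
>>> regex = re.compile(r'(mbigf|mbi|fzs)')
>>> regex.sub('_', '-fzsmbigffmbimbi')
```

`|` is ordered: at each position the engine commits to the first alternative that works.
Matches: at [1:4] → 'fzs'; at [4:9] → 'mbigf'; at [10:13] → 'mbi'; at [13:16] → 'mbi'.
Every occurrence is swapped for '_'.

'-__f__'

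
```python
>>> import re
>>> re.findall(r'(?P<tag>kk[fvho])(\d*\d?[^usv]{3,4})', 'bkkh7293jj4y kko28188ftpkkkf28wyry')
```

[('kkh', '7293jj4y'), ('kko', '28188ftpk'), ('kkf', '28wyry')]

Pattern: the literal 'kk', then one of [fvho] (captured as 'tag'); then zero or more of a digit, then optionally a digit, then 3 to 4 of any character except [usv] (captured).
Scanning left to right: at [1:12] match 'kkh7293jj4y', groups = ('kkh', '7293jj4y'); at [13:25] match 'kko28188ftpk', groups = ('kko', '28188ftpk'); at [25:34] match 'kkf28wyry', groups = ('kkf', '28wyry').
Multiple groups make `findall` return tuples — one 2-tuple for each match.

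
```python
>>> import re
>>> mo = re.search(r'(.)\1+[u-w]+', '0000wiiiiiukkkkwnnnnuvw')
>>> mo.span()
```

(0, 5)

`\1` is not a pattern — it's the concrete string captured by group 1, re-applied verbatim.
`search` walks the string left to right and returns the first match it finds.
The match spans [0:5] → '0000w'.
Captured: group 1 = '0'.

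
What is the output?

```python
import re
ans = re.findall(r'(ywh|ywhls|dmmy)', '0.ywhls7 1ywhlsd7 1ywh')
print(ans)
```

['ywh', 'ywh', 'ywh']

The regex engine tests alternatives in the order written; an earlier branch that matches wins even if a later one would match more.
Matches: at [2:5] match 'ywh', group 1 = 'ywh'; at [10:13] match 'ywh', group 1 = 'ywh'; at [19:22] match 'ywh', group 1 = 'ywh'.
Because there's exactly one group, `findall` drops the full match and keeps group 1 from each hit.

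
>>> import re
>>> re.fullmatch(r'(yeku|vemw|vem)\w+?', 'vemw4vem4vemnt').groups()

('vemw',)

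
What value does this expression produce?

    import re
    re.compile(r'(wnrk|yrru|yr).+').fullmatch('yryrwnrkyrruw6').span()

(0, 14)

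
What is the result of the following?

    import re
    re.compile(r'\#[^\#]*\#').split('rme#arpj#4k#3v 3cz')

['rme', '4k#3v 3cz']

Matches to split on: at [3:9] → '#arpj#'.
Each match becomes a cut point; 2 segments remain.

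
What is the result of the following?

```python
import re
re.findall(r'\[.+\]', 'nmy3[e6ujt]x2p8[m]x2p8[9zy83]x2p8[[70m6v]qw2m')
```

Scanning left to right: at [4:41] → '[e6ujt]x2p8[m]x2p8[9zy83]x2p8[[70m6v]'.
No capturing groups, so `findall` returns the 1 full match string.

['[e6ujt]x2p8[m]x2p8[9zy83]x2p8[[70m6v]']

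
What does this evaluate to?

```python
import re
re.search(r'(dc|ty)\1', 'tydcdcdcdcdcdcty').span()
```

`\1` is not a pattern — it's the concrete string captured by group 1, re-applied verbatim.
`search` walks the string left to right and returns the first match it finds.
The match spans [2:6] → 'dcdc'.
Captured: group 1 = 'dc'.

(2, 6)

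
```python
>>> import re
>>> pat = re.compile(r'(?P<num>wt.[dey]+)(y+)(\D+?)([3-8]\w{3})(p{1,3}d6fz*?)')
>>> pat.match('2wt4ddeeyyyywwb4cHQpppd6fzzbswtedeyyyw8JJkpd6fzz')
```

This matches the literal 'wt', then any character, then one or more of one of [dey] (captured as 'num'); then one or more of a literal 'y' (captured); then one or more of a non-digit (lazy) (captured); then a character in [3-8], then exactly 3 of a word character (captured); then 1 to 3 of the literal 'p', then the literal 'd6f', then zero or more of the literal 'z' (lazy) (captured).
`re.match` only tries the pattern at the start of the string.
Here the pattern fails at index 0, so the call returns None.

None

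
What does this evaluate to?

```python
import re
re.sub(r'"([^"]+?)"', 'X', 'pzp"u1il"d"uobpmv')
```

'pzpXd"uobpmv'

Matches: at [3:9] → '"u1il"'.
`sub` substitutes 'X' at each match site.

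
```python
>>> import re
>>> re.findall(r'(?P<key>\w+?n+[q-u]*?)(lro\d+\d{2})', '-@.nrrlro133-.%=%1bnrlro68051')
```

[('1bnr', 'lro68051')]

The pattern matches one or more of a word character (lazy), then one or more of a literal 'n', then zero or more of a character in [q-u] (lazy) (captured as 'key'); then the literal 'lro', then one or more of a digit, then exactly 2 of a digit (captured).
Walking the string: at [17:29] match '1bnrlro68051', groups = ('1bnr', 'lro68051').
2 groups means the one result is a tuple of 2 captured strings — 1 here.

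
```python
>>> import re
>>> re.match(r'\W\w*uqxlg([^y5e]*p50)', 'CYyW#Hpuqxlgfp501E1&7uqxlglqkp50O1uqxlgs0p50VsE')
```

None

`match` is anchored at position 0; if the pattern doesn't fit there, it returns None.
Here the pattern fails at index 0, so the call returns None.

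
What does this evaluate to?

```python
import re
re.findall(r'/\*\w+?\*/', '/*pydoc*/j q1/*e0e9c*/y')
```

['/*pydoc*/', '/*e0e9c*/']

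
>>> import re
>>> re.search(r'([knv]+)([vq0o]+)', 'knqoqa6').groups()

('kn', 'qoq')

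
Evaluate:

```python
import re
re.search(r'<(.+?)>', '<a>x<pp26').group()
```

'<a>'

The match spans [0:3] → '<a>'.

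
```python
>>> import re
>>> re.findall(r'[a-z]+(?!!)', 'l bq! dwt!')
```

A negative assertion filters positions out without eating any characters.
Walking the string: at [0:1] → 'l'; at [2:3] → 'b'; at [6:8] → 'dw'.
`findall` yields the raw match text (3 of them) because the pattern has no groups.

['l', 'b', 'dw']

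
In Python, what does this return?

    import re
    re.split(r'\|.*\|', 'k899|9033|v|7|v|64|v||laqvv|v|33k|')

['k899', '']

Matches to split on: at [4:34] → '|9033|v|7|v|64|v||laqvv|v|33k|'.
Each match becomes a cut point; 2 segments remain.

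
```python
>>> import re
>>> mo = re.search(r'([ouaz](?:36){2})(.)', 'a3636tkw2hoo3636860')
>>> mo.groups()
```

The match spans [0:6] → 'a3636t'.
Captured: group 1 = 'a3636', group 2 = 't'.

('a3636', 't')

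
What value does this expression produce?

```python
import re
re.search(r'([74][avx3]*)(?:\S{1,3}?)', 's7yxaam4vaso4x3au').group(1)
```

This matches one of [74], then zero or more of one of [avx3] (captured); then 1 to 3 of a non-whitespace character (lazy) (non-capturing group).
A `+?`/`*?`/`{m,n}?` starts at its minimum and grows only as far as needed for what follows to match.
`search` walks the string left to right and returns the first match it finds.
The match spans [1:3] → '7y'.
Captured: group 1 = '7'.

'7'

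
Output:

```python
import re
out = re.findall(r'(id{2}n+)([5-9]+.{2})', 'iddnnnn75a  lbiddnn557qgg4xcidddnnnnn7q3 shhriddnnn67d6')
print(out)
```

The pattern matches a literal 'i', then exactly 2 of the literal 'd', then one or more of a literal 'n' (captured); then one or more of a character in [5-9], then exactly 2 of any character (captured).
Walking the string: at [0:11] match 'iddnnnn75a ', groups = ('iddnnnn', '75a '); at [14:24] match 'iddnn557qg', groups = ('iddnn', '557qg'); at [45:55] match 'iddnnn67d6', groups = ('iddnnn', '67d6').
2 groups means each result is a tuple of 2 captured strings — 3 here.

[('iddnnnn', '75a '), ('iddnn', '557qg'), ('iddnnn', '67d6')]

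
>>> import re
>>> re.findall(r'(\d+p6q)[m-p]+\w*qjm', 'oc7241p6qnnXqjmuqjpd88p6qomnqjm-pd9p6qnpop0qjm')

['7241p6q', '9p6q']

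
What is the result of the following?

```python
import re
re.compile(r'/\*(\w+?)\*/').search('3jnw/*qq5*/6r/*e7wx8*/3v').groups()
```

('qq5',)

The match spans [4:11] → '/*qq5*/'.
Captured: group 1 = 'qq5'.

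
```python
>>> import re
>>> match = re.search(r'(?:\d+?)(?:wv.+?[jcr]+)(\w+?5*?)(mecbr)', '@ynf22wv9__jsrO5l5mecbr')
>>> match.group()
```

'22wv9__jsrO5l5mecbr'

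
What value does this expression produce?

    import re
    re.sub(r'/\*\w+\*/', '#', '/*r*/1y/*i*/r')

Matches: at [0:5] → '/*r*/'; at [7:12] → '/*i*/'.
Every occurrence is swapped for '#'.

'#1y#r'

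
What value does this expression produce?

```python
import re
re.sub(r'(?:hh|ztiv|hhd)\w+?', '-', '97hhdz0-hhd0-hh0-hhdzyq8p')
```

'97-z0--0----zyq8p'

Alternation isn't longest-match — the leftmost alternative that fits at this position is chosen.
Every occurrence is swapped for '-'.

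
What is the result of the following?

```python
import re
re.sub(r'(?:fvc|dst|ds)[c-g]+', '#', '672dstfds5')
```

Matches: at [3:8] → 'dstfd'.
`sub` substitutes '#' at each match site.

'672#s5'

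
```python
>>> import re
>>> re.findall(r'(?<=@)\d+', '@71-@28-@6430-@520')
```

The `(?=…)`/`(?<=…)` assertion just peeks at neighbouring text; it doesn't advance the match position.
Scanning left to right: at [1:3] → '71'; at [5:7] → '28'; at [9:13] → '6430'; at [15:18] → '520'.
With no groups in the pattern, `findall` gives back each whole match — 4 here.

['71', '28', '6430', '520']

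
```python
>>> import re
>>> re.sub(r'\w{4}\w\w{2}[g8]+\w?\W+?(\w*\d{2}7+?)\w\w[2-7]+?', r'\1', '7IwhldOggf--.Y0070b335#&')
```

With the lazy modifier that quantifier settles for the fewest repetitions that let the rest of the pattern succeed (the atoms after it are unaffected and can still be greedy).
Each match is replaced using the text its own group 1 captured.

'Y00735#&'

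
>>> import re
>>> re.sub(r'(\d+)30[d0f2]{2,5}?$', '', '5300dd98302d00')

Each match is replaced by ''.

'5300dd'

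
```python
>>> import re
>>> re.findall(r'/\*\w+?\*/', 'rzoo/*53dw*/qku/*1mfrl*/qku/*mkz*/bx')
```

`findall` yields the raw match text (3 of them) because the pattern has no groups.

['/*53dw*/', '/*1mfrl*/', '/*mkz*/']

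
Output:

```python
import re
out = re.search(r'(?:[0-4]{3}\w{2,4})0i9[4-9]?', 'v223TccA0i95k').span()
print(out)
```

(1, 12)

The pattern matches exactly 3 of a character in [0-4], then 2 to 4 of a word character (non-capturing group); then the literal '0i9', then optionally a character in [4-9].
`re.search` scans for the first position where the pattern succeeds.
The match spans [1:12] → '223TccA0i95'.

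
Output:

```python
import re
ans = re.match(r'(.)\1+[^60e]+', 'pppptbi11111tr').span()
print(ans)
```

(0, 14)

The backreference `\1` re-matches whatever the first group consumed, character for character.
`re.match` won't scan ahead — the pattern has to work from the very first character.
The match spans [0:14] → 'pppptbi11111tr'.
Captured: group 1 = 'p'.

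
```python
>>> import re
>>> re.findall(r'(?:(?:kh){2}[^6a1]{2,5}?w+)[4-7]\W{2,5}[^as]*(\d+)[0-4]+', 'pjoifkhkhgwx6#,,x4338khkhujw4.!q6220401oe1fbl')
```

['0']

One capturing group, so `findall` returns just the captured substring from the one match — 1 in all.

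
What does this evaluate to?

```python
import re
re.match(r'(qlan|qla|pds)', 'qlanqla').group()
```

'qlan'

`re.match` only tries the pattern at the start of the string.
The match spans [0:4] → 'qlan'.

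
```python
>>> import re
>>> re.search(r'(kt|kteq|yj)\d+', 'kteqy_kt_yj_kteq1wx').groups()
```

('kteq',)

The match spans [12:17] → 'kteq1'.
Captured: group 1 = 'kteq'.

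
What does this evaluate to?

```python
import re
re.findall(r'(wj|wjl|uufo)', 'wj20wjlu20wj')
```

['wj', 'wj', 'wj']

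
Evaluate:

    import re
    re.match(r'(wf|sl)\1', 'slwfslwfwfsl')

`match` is anchored at position 0; if the pattern doesn't fit there, it returns None.
Here position 0 doesn't satisfy it, so the call returns None.

None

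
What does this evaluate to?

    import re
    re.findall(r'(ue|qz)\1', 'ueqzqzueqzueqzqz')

`\1` has to match the exact text group 1 already captured.
`findall` collects group 1 from each match (2 total).

['qz', 'qz']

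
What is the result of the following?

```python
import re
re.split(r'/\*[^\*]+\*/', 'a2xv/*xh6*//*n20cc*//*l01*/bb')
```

['a2xv', '', '', 'bb']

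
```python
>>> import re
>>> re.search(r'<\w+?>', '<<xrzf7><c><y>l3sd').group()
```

'<xrzf7>'

`re.search` scans for the first position where the pattern succeeds.
The match spans [1:8] → '<xrzf7>'.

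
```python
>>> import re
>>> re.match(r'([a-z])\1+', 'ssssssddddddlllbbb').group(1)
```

's'

The match spans [0:6] → 'ssssss'.
Captured: group 1 = 's'.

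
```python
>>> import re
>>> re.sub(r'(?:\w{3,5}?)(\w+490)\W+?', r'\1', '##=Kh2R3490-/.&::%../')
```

This matches 3 to 5 of a word character (lazy) (non-capturing group); then one or more of a word character, then the literal '490' (captured); then one or more of a non-word character (lazy).
A non-greedy quantifier consumes as few characters as it can — just enough that the remainder of the pattern still matches from where it stops; whatever follows it matches normally.
Matches: at [3:12] → 'Kh2R3490-'.
The replacement refers to a captured group, so each match is rewritten using its own captured text.

'##=R3490/.&::%../'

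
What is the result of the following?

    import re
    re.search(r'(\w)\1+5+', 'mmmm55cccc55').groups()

After group 1 captures some text, `\1` only succeeds where that same text appears again.
Unlike `match`, `search` isn't anchored — it looks for the pattern anywhere in the string.
The match spans [0:6] → 'mmmm55'.
Captured: group 1 = 'm'.

('m',)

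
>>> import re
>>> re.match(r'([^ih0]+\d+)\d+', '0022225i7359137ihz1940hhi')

None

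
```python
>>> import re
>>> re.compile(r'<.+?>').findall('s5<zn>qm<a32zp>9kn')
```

A `+?`/`*?`/`{m,n}?` starts at its minimum and grows only as far as needed for what follows to match.
Matches: at [2:6] → '<zn>'; at [8:15] → '<a32zp>'.
`findall` yields the raw match text (2 of them) because the pattern has no groups.

['<zn>', '<a32zp>']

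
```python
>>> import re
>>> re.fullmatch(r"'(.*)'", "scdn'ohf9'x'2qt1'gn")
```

None

`re.fullmatch` is like wrapping the pattern in `^…$` (in single-line mode).
Here the pattern can't cover the whole string, so the call returns None.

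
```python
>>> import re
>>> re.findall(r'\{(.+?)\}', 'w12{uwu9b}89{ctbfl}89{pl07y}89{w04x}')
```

A `+?`/`*?`/`{m,n}?` starts at its minimum and grows only as far as needed for what follows to match.
With a single group, `findall` returns only what that group captured — 4 items.

['uwu9b', 'ctbfl', 'pl07y', 'w04x']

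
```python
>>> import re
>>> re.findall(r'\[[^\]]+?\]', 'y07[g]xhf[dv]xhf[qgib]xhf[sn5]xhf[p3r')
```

Walking the string: at [3:6] → '[g]'; at [9:13] → '[dv]'; at [16:22] → '[qgib]'; at [25:30] → '[sn5]'.
`findall` yields the raw match text (4 of them) because the pattern has no groups.

['[g]', '[dv]', '[qgib]', '[sn5]']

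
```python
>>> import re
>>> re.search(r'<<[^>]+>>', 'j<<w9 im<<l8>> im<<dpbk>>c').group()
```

'<<w9 im<<l8>>'

The match spans [1:14] → '<<w9 im<<l8>>'.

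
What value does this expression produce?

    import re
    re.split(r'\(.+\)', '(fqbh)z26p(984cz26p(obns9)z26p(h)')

Each match becomes a cut point; 2 segments remain.

['', '']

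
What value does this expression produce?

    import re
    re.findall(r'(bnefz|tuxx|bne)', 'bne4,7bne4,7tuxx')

With a single group, `findall` returns only what that group captured — 3 items.

['bne', 'bne', 'tuxx']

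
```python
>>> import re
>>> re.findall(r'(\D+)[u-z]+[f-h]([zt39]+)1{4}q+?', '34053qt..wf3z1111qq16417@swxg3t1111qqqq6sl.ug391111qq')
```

The pattern matches one or more of a non-digit (captured); then one or more of a character in [u-z], then a character in [f-h]; then one or more of one of [zt39] (captured); then exactly 4 of the literal '1', then one or more of the literal 'q' (lazy).
`findall` packs the 2 group values into a tuple for every match.

[('qt..', '3z'), ('@sw', '3t'), ('sl.', '39')]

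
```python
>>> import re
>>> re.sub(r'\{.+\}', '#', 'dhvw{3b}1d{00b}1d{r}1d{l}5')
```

'dhvw#5'

Matches: at [4:25] → '{3b}1d{00b}1d{r}1d{l}'.
`sub` substitutes '#' at each match site.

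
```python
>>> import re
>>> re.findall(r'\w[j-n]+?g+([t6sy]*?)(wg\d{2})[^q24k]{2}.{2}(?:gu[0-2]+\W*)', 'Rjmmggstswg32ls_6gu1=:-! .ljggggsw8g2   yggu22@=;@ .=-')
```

[('sts', 'wg32')]

Multiple groups make `findall` return tuples — one 2-tuple for the one match.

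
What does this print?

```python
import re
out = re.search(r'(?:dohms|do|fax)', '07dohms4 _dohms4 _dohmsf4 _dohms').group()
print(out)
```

dohms

Alternation isn't longest-match — the leftmost alternative that fits at this position is chosen.
`search` walks the string left to right and returns the first match it finds.
The match spans [2:7] → 'dohms'.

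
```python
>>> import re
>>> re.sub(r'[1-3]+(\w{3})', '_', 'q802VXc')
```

'q80_'

This matches one or more of a character in [1-3]; then exactly 3 of a word character (captured).
Matches: at [3:7] → '2VXc'.
Every occurrence is swapped for '_'.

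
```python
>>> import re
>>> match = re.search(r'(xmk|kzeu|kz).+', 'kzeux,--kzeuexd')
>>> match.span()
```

(0, 15)

`re.search` tries every starting position until one works.
The match spans [0:15] → 'kzeux,--kzeuexd'.
Captured: group 1 = 'kzeu'.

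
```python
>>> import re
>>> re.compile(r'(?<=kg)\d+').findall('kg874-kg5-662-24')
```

['874', '5']

Because the assertion is zero-width, the text it checks is not consumed and won't appear in the result.
`findall` yields the raw match text (2 of them) because the pattern has no groups.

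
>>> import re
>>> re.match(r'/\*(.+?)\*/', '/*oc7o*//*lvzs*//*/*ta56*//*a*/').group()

`re.match` only tries the pattern at the start of the string.
The match spans [0:8] → '/*oc7o*/'.

'/*oc7o*/'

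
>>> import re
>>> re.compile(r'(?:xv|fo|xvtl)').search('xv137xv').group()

'xv'

`re.search` tries every starting position until one works.
The match spans [0:2] → 'xv'.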